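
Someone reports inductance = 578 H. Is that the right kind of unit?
Yes

inductance has SI base units: kg * m^2 / (A^2 * s^2)
H reduces to the same SI base units, so it is a valid unit for inductance.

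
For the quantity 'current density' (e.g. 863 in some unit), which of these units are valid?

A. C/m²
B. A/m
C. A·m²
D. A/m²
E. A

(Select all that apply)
D

current density has SI base units: A / m^2

Checking each option against A / m^2:
  A. C/m²: ✗ does not match
  B. A/m: ✗ does not match
  C. A·m²: ✗ does not match
  D. A/m²: ✓ matches
  E. A: ✗ does not match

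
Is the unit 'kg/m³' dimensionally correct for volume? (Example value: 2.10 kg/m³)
No

volume has SI base units: m^3
kg/m³ does NOT reduce to m^3; a valid unit for volume would be e.g. m³.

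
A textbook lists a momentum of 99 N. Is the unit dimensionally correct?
No

momentum has SI base units: kg * m / s
N does NOT reduce to kg * m / s; a valid unit for momentum would be e.g. kg·m/s.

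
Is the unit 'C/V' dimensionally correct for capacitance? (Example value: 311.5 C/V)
Yes

capacitance has SI base units: A^2 * s^4 / (kg * m^2)
C/V reduces to the same SI base units, so it is a valid unit for capacitance.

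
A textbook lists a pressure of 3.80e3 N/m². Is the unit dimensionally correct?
Yes

pressure has SI base units: kg / (m * s^2)
N/m² reduces to the same SI base units, so it is a valid unit for pressure.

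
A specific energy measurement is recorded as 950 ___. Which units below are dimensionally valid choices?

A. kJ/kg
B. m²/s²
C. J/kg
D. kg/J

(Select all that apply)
A, B, C

specific energy has SI base units: m^2 / s^2

Checking each option against m^2 / s^2:
  A. kJ/kg: ✓ matches
  B. m²/s²: ✓ matches
  C. J/kg: ✓ matches
  D. kg/J: ✗ does not match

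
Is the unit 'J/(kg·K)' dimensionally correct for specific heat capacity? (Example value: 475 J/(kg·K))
Yes

specific heat capacity has SI base units: m^2 / (s^2 * K)
J/(kg·K) reduces to the same SI base units, so it is a valid unit for specific heat capacity.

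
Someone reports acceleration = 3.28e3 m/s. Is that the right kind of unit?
No

acceleration has SI base units: m / s^2
m/s does NOT reduce to m / s^2; a valid unit for acceleration would be e.g. m/s².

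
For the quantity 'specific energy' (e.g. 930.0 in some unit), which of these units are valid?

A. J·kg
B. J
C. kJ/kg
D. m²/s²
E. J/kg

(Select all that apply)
C, D, E

specific energy has SI base units: m^2 / s^2

Checking each option against m^2 / s^2:
  A. J·kg: ✗ does not match
  B. J: ✗ does not match
  C. kJ/kg: ✓ matches
  D. m²/s²: ✓ matches
  E. J/kg: ✓ matches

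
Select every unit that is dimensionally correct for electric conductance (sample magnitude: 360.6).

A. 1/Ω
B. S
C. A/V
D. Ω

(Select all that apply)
A, B, C

electric conductance has SI base units: A^2 * s^3 / (kg * m^2)

Checking each option against A^2 * s^3 / (kg * m^2):
  A. 1/Ω: ✓ matches
  B. S: ✓ matches
  C. A/V: ✓ matches
  D. Ω: ✗ does not match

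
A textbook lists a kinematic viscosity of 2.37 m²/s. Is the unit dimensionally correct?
Yes

kinematic viscosity has SI base units: m^2 / s
m²/s reduces to the same SI base units, so it is a valid unit for kinematic viscosity.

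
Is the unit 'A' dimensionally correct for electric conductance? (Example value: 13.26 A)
No

electric conductance has SI base units: A^2 * s^3 / (kg * m^2)
A does NOT reduce to A^2 * s^3 / (kg * m^2); a valid unit for electric conductance would be e.g. S.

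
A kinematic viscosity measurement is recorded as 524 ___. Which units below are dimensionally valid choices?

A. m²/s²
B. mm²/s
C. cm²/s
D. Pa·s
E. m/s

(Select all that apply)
B, C

kinematic viscosity has SI base units: m^2 / s

Checking each option against m^2 / s:
  A. m²/s²: ✗ does not match
  B. mm²/s: ✓ matches
  C. cm²/s: ✓ matches
  D. Pa·s: ✗ does not match
  E. m/s: ✗ does not match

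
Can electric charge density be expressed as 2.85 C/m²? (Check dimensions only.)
No

electric charge density has SI base units: A * s / m^3
C/m² does NOT reduce to A * s / m^3; a valid unit for electric charge density would be e.g. C/m³.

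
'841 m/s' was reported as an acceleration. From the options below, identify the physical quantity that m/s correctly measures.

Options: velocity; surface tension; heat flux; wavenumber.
velocity

acceleration should have units dimensionally equivalent to m / s^2 (e.g. m/s²).
The given unit 'm/s' reduces to m / s. Of the listed options, that is the dimensionality of velocity.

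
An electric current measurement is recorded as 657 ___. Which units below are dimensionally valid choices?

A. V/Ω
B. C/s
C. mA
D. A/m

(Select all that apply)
A, B, C

electric current has SI base units: A

Checking each option against A:
  A. V/Ω: ✓ matches
  B. C/s: ✓ matches
  C. mA: ✓ matches
  D. A/m: ✗ does not match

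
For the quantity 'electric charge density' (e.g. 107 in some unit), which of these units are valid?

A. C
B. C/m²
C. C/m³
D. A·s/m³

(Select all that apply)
C, D

electric charge density has SI base units: A * s / m^3

Checking each option against A * s / m^3:
  A. C: ✗ does not match
  B. C/m²: ✗ does not match
  C. C/m³: ✓ matches
  D. A·s/m³: ✓ matches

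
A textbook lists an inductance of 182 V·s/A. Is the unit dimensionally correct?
Yes

inductance has SI base units: kg * m^2 / (A^2 * s^2)
V·s/A reduces to the same SI base units, so it is a valid unit for inductance.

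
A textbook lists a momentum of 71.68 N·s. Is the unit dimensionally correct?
Yes

momentum has SI base units: kg * m / s
N·s reduces to the same SI base units, so it is a valid unit for momentum.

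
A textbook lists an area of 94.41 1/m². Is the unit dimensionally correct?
No

area has SI base units: m^2
1/m² does NOT reduce to m^2; a valid unit for area would be e.g. m².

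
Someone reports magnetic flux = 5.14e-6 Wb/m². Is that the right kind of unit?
No

magnetic flux has SI base units: kg * m^2 / (A * s^2)
Wb/m² does NOT reduce to kg * m^2 / (A * s^2); a valid unit for magnetic flux would be e.g. Wb.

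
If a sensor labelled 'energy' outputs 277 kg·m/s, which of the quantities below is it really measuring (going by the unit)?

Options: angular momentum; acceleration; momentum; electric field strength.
momentum

energy should have units dimensionally equivalent to kg * m^2 / s^2 (e.g. J).
The given unit 'kg·m/s' reduces to kg * m / s. Of the listed options, that is the dimensionality of momentum.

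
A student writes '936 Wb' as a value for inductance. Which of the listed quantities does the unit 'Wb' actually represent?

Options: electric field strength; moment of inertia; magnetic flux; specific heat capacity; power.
magnetic flux

inductance should have units dimensionally equivalent to kg * m^2 / (A^2 * s^2) (e.g. H).
The given unit 'Wb' reduces to kg * m^2 / (A * s^2). Of the listed options, that is the dimensionality of magnetic flux.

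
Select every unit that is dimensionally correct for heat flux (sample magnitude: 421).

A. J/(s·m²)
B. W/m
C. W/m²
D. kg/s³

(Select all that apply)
A, C, D

heat flux has SI base units: kg / s^3

Checking each option against kg / s^3:
  A. J/(s·m²): ✓ matches
  B. W/m: ✗ does not match
  C. W/m²: ✓ matches
  D. kg/s³: ✓ matches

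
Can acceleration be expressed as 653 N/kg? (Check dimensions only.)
Yes

acceleration has SI base units: m / s^2
N/kg reduces to the same SI base units, so it is a valid unit for acceleration.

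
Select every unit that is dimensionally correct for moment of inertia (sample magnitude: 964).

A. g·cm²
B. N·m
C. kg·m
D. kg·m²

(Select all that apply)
A, D

moment of inertia has SI base units: kg * m^2

Checking each option against kg * m^2:
  A. g·cm²: ✓ matches
  B. N·m: ✗ does not match
  C. kg·m: ✗ does not match
  D. kg·m²: ✓ matches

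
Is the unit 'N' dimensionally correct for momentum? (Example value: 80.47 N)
No

momentum has SI base units: kg * m / s
N does NOT reduce to kg * m / s; a valid unit for momentum would be e.g. kg·m/s.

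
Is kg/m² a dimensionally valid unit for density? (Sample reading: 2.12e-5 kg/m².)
No

density has SI base units: kg / m^3
kg/m² does NOT reduce to kg / m^3; a valid unit for density would be e.g. kg/m³.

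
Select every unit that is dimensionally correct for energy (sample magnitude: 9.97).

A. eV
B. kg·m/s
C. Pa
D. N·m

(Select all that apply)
A, D

energy has SI base units: kg * m^2 / s^2

Checking each option against kg * m^2 / s^2:
  A. eV: ✓ matches
  B. kg·m/s: ✗ does not match
  C. Pa: ✗ does not match
  D. N·m: ✓ matches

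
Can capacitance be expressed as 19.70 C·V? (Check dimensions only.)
No

capacitance has SI base units: A^2 * s^4 / (kg * m^2)
C·V does NOT reduce to A^2 * s^4 / (kg * m^2); a valid unit for capacitance would be e.g. F.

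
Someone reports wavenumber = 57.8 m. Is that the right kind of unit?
No

wavenumber has SI base units: 1 / m
m does NOT reduce to 1 / m; a valid unit for wavenumber would be e.g. 1/m.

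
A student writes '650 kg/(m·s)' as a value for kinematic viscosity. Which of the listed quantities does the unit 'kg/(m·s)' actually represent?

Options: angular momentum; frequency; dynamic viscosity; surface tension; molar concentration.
dynamic viscosity

kinematic viscosity should have units dimensionally equivalent to m^2 / s (e.g. m²/s).
The given unit 'kg/(m·s)' reduces to kg / (m * s). Of the listed options, that is the dimensionality of dynamic viscosity.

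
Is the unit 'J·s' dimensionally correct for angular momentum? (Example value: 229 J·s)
Yes

angular momentum has SI base units: kg * m^2 / s
J·s reduces to the same SI base units, so it is a valid unit for angular momentum.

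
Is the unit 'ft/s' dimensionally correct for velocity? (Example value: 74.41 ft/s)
Yes

velocity has SI base units: m / s
ft/s reduces to the same SI base units, so it is a valid unit for velocity.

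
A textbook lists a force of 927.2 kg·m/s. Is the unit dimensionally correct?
No

force has SI base units: kg * m / s^2
kg·m/s does NOT reduce to kg * m / s^2; a valid unit for force would be e.g. N.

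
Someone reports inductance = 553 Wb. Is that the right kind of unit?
No

inductance has SI base units: kg * m^2 / (A^2 * s^2)
Wb does NOT reduce to kg * m^2 / (A^2 * s^2); a valid unit for inductance would be e.g. H.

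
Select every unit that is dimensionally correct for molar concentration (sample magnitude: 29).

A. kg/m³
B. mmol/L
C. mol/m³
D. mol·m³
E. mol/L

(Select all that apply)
B, C, E

molar concentration has SI base units: mol / m^3

Checking each option against mol / m^3:
  A. kg/m³: ✗ does not match
  B. mmol/L: ✓ matches
  C. mol/m³: ✓ matches
  D. mol·m³: ✗ does not match
  E. mol/L: ✓ matches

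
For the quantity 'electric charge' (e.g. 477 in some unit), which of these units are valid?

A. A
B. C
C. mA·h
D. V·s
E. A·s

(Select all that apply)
B, C, E

electric charge has SI base units: A * s

Checking each option against A * s:
  A. A: ✗ does not match
  B. C: ✓ matches
  C. mA·h: ✓ matches
  D. V·s: ✗ does not match
  E. A·s: ✓ matches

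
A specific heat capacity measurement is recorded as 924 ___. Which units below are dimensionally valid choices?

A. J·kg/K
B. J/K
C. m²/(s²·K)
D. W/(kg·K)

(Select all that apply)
C

specific heat capacity has SI base units: m^2 / (s^2 * K)

Checking each option against m^2 / (s^2 * K):
  A. J·kg/K: ✗ does not match
  B. J/K: ✗ does not match
  C. m²/(s²·K): ✓ matches
  D. W/(kg·K): ✗ does not match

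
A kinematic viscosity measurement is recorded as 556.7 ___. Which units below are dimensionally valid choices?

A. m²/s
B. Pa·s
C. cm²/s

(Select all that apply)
A, C

kinematic viscosity has SI base units: m^2 / s

Checking each option against m^2 / s:
  A. m²/s: ✓ matches
  B. Pa·s: ✗ does not match
  C. cm²/s: ✓ matches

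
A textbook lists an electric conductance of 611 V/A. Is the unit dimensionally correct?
No

electric conductance has SI base units: A^2 * s^3 / (kg * m^2)
V/A does NOT reduce to A^2 * s^3 / (kg * m^2); a valid unit for electric conductance would be e.g. S.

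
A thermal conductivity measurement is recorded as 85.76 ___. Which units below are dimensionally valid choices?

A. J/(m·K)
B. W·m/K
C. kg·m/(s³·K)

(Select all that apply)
C

thermal conductivity has SI base units: kg * m / (s^3 * K)

Checking each option against kg * m / (s^3 * K):
  A. J/(m·K): ✗ does not match
  B. W·m/K: ✗ does not match
  C. kg·m/(s³·K): ✓ matches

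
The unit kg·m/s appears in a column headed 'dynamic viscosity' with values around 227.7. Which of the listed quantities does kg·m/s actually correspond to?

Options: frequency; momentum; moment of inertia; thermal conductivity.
momentum

dynamic viscosity should have units dimensionally equivalent to kg / (m * s) (e.g. Pa·s).
The given unit 'kg·m/s' reduces to kg * m / s. Of the listed options, that is the dimensionality of momentum.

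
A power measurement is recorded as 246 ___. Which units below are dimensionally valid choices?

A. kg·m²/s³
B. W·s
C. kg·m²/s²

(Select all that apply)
A

power has SI base units: kg * m^2 / s^3

Checking each option against kg * m^2 / s^3:
  A. kg·m²/s³: ✓ matches
  B. W·s: ✗ does not match
  C. kg·m²/s²: ✗ does not match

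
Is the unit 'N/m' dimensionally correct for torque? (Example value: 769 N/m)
No

torque has SI base units: kg * m^2 / s^2
N/m does NOT reduce to kg * m^2 / s^2; a valid unit for torque would be e.g. N·m.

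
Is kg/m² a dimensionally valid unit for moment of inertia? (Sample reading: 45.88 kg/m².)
No

moment of inertia has SI base units: kg * m^2
kg/m² does NOT reduce to kg * m^2; a valid unit for moment of inertia would be e.g. kg·m².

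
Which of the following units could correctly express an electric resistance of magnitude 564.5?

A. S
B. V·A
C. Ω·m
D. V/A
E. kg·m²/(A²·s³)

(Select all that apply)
D, E

electric resistance has SI base units: kg * m^2 / (A^2 * s^3)

Checking each option against kg * m^2 / (A^2 * s^3):
  A. S: ✗ does not match
  B. V·A: ✗ does not match
  C. Ω·m: ✗ does not match
  D. V/A: ✓ matches
  E. kg·m²/(A²·s³): ✓ matches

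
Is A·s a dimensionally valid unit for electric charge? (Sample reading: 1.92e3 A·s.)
Yes

electric charge has SI base units: A * s
A·s reduces to the same SI base units, so it is a valid unit for electric charge.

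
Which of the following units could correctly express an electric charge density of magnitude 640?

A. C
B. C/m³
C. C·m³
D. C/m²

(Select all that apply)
B

electric charge density has SI base units: A * s / m^3

Checking each option against A * s / m^3:
  A. C: ✗ does not match
  B. C/m³: ✓ matches
  C. C·m³: ✗ does not match
  D. C/m²: ✗ does not match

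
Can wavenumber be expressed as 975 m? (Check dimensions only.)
No

wavenumber has SI base units: 1 / m
m does NOT reduce to 1 / m; a valid unit for wavenumber would be e.g. 1/m.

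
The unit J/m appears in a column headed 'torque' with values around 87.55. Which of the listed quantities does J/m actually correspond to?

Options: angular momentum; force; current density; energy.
force

torque should have units dimensionally equivalent to kg * m^2 / s^2 (e.g. N·m).
The given unit 'J/m' reduces to kg * m / s^2. Of the listed options, that is the dimensionality of force.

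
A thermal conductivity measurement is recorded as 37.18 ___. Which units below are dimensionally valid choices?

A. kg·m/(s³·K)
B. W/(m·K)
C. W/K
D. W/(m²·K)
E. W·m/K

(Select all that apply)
A, B

thermal conductivity has SI base units: kg * m / (s^3 * K)

Checking each option against kg * m / (s^3 * K):
  A. kg·m/(s³·K): ✓ matches
  B. W/(m·K): ✓ matches
  C. W/K: ✗ does not match
  D. W/(m²·K): ✗ does not match
  E. W·m/K: ✗ does not match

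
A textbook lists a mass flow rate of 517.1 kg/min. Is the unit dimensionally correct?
Yes

mass flow rate has SI base units: kg / s
kg/min reduces to the same SI base units, so it is a valid unit for mass flow rate.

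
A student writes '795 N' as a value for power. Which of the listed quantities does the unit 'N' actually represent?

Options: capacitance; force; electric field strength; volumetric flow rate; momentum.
force

power should have units dimensionally equivalent to kg * m^2 / s^3 (e.g. W).
The given unit 'N' reduces to kg * m / s^2. Of the listed options, that is the dimensionality of force.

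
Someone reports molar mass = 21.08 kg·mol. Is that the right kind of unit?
No

molar mass has SI base units: kg / mol
kg·mol does NOT reduce to kg / mol; a valid unit for molar mass would be e.g. kg/mol.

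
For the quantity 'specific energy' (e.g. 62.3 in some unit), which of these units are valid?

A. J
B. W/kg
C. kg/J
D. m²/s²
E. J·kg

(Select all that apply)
D

specific energy has SI base units: m^2 / s^2

Checking each option against m^2 / s^2:
  A. J: ✗ does not match
  B. W/kg: ✗ does not match
  C. kg/J: ✗ does not match
  D. m²/s²: ✓ matches
  E. J·kg: ✗ does not match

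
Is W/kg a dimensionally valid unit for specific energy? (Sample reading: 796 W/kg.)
No

specific energy has SI base units: m^2 / s^2
W/kg does NOT reduce to m^2 / s^2; a valid unit for specific energy would be e.g. J/kg.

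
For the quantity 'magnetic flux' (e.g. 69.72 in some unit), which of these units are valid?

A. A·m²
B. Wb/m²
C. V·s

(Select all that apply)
C

magnetic flux has SI base units: kg * m^2 / (A * s^2)

Checking each option against kg * m^2 / (A * s^2):
  A. A·m²: ✗ does not match
  B. Wb/m²: ✗ does not match
  C. V·s: ✓ matches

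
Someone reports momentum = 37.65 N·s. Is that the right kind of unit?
Yes

momentum has SI base units: kg * m / s
N·s reduces to the same SI base units, so it is a valid unit for momentum.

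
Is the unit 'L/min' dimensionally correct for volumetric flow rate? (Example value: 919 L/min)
Yes

volumetric flow rate has SI base units: m^3 / s
L/min reduces to the same SI base units, so it is a valid unit for volumetric flow rate.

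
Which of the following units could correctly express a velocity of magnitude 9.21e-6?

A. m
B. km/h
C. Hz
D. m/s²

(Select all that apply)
B

velocity has SI base units: m / s

Checking each option against m / s:
  A. m: ✗ does not match
  B. km/h: ✓ matches
  C. Hz: ✗ does not match
  D. m/s²: ✗ does not match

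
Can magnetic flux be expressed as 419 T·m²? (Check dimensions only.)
Yes

magnetic flux has SI base units: kg * m^2 / (A * s^2)
T·m² reduces to the same SI base units, so it is a valid unit for magnetic flux.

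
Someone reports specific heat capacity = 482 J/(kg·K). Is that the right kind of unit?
Yes

specific heat capacity has SI base units: m^2 / (s^2 * K)
J/(kg·K) reduces to the same SI base units, so it is a valid unit for specific heat capacity.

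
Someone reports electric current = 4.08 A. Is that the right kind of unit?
Yes

electric current has SI base units: A
A reduces to the same SI base units, so it is a valid unit for electric current.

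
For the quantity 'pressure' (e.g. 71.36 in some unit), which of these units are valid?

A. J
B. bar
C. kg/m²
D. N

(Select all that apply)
B

pressure has SI base units: kg / (m * s^2)

Checking each option against kg / (m * s^2):
  A. J: ✗ does not match
  B. bar: ✓ matches
  C. kg/m²: ✗ does not match
  D. N: ✗ does not match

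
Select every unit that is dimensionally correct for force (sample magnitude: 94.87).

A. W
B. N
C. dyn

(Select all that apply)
B, C

force has SI base units: kg * m / s^2

Checking each option against kg * m / s^2:
  A. W: ✗ does not match
  B. N: ✓ matches
  C. dyn: ✓ matches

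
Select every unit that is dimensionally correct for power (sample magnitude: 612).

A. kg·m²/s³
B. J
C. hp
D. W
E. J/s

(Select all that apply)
A, C, D, E

power has SI base units: kg * m^2 / s^3

Checking each option against kg * m^2 / s^3:
  A. kg·m²/s³: ✓ matches
  B. J: ✗ does not match
  C. hp: ✓ matches
  D. W: ✓ matches
  E. J/s: ✓ matches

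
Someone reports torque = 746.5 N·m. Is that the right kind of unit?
Yes

torque has SI base units: kg * m^2 / s^2
N·m reduces to the same SI base units, so it is a valid unit for torque.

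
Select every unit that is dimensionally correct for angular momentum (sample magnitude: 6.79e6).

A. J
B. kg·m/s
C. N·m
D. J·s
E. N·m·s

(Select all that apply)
D, E

angular momentum has SI base units: kg * m^2 / s

Checking each option against kg * m^2 / s:
  A. J: ✗ does not match
  B. kg·m/s: ✗ does not match
  C. N·m: ✗ does not match
  D. J·s: ✓ matches
  E. N·m·s: ✓ matches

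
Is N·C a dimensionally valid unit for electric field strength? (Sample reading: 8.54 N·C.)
No

electric field strength has SI base units: kg * m / (A * s^3)
N·C does NOT reduce to kg * m / (A * s^3); a valid unit for electric field strength would be e.g. V/m.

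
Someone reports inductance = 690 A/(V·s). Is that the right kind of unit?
No

inductance has SI base units: kg * m^2 / (A^2 * s^2)
A/(V·s) does NOT reduce to kg * m^2 / (A^2 * s^2); a valid unit for inductance would be e.g. H.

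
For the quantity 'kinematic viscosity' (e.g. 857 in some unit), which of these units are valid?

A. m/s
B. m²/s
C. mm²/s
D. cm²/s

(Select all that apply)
B, C, D

kinematic viscosity has SI base units: m^2 / s

Checking each option against m^2 / s:
  A. m/s: ✗ does not match
  B. m²/s: ✓ matches
  C. mm²/s: ✓ matches
  D. cm²/s: ✓ matches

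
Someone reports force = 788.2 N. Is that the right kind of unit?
Yes

force has SI base units: kg * m / s^2
N reduces to the same SI base units, so it is a valid unit for force.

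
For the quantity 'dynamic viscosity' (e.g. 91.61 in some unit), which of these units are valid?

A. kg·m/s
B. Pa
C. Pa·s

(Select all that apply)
C

dynamic viscosity has SI base units: kg / (m * s)

Checking each option against kg / (m * s):
  A. kg·m/s: ✗ does not match
  B. Pa: ✗ does not match
  C. Pa·s: ✓ matches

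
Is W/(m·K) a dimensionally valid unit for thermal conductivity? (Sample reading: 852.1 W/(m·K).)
Yes

thermal conductivity has SI base units: kg * m / (s^3 * K)
W/(m·K) reduces to the same SI base units, so it is a valid unit for thermal conductivity.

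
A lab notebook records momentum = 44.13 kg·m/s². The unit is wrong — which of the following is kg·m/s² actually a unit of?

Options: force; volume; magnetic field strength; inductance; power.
force

momentum should have units dimensionally equivalent to kg * m / s (e.g. kg·m/s).
The given unit 'kg·m/s²' reduces to kg * m / s^2. Of the listed options, that is the dimensionality of force.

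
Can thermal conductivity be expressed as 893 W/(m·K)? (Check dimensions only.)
Yes

thermal conductivity has SI base units: kg * m / (s^3 * K)
W/(m·K) reduces to the same SI base units, so it is a valid unit for thermal conductivity.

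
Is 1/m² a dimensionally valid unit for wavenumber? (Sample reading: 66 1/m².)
No

wavenumber has SI base units: 1 / m
1/m² does NOT reduce to 1 / m; a valid unit for wavenumber would be e.g. 1/m.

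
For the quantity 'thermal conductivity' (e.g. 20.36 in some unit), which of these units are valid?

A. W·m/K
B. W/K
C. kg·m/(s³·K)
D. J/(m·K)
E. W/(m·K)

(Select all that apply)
C, E

thermal conductivity has SI base units: kg * m / (s^3 * K)

Checking each option against kg * m / (s^3 * K):
  A. W·m/K: ✗ does not match
  B. W/K: ✗ does not match
  C. kg·m/(s³·K): ✓ matches
  D. J/(m·K): ✗ does not match
  E. W/(m·K): ✓ matches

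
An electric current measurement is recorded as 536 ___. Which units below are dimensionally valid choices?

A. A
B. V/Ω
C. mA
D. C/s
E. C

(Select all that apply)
A, B, C, D

electric current has SI base units: A

Checking each option against A:
  A. A: ✓ matches
  B. V/Ω: ✓ matches
  C. mA: ✓ matches
  D. C/s: ✓ matches
  E. C: ✗ does not match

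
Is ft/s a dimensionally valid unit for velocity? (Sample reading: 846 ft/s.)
Yes

velocity has SI base units: m / s
ft/s reduces to the same SI base units, so it is a valid unit for velocity.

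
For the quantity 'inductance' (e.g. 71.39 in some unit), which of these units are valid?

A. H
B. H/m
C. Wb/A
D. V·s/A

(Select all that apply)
A, C, D

inductance has SI base units: kg * m^2 / (A^2 * s^2)

Checking each option against kg * m^2 / (A^2 * s^2):
  A. H: ✓ matches
  B. H/m: ✗ does not match
  C. Wb/A: ✓ matches
  D. V·s/A: ✓ matches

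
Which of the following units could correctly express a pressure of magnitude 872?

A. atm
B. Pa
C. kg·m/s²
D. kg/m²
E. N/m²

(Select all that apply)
A, B, E

pressure has SI base units: kg / (m * s^2)

Checking each option against kg / (m * s^2):
  A. atm: ✓ matches
  B. Pa: ✓ matches
  C. kg·m/s²: ✗ does not match
  D. kg/m²: ✗ does not match
  E. N/m²: ✓ matches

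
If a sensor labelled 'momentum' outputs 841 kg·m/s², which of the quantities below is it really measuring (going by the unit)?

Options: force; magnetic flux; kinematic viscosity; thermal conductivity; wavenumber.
force

momentum should have units dimensionally equivalent to kg * m / s (e.g. kg·m/s).
The given unit 'kg·m/s²' reduces to kg * m / s^2. Of the listed options, that is the dimensionality of force.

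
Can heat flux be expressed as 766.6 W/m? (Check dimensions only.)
No

heat flux has SI base units: kg / s^3
W/m does NOT reduce to kg / s^3; a valid unit for heat flux would be e.g. W/m².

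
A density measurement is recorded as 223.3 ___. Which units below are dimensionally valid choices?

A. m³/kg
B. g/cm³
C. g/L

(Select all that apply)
B, C

density has SI base units: kg / m^3

Checking each option against kg / m^3:
  A. m³/kg: ✗ does not match
  B. g/cm³: ✓ matches
  C. g/L: ✓ matches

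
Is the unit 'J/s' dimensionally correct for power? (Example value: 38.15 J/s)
Yes

power has SI base units: kg * m^2 / s^3
J/s reduces to the same SI base units, so it is a valid unit for power.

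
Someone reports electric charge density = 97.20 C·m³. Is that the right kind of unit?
No

electric charge density has SI base units: A * s / m^3
C·m³ does NOT reduce to A * s / m^3; a valid unit for electric charge density would be e.g. C/m³.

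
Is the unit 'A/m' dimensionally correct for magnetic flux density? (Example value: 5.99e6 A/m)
No

magnetic flux density has SI base units: kg / (A * s^2)
A/m does NOT reduce to kg / (A * s^2); a valid unit for magnetic flux density would be e.g. T.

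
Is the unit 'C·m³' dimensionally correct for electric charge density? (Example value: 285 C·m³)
No

electric charge density has SI base units: A * s / m^3
C·m³ does NOT reduce to A * s / m^3; a valid unit for electric charge density would be e.g. C/m³.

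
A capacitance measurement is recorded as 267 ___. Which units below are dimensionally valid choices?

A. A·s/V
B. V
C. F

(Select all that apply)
A, C

capacitance has SI base units: A^2 * s^4 / (kg * m^2)

Checking each option against A^2 * s^4 / (kg * m^2):
  A. A·s/V: ✓ matches
  B. V: ✗ does not match
  C. F: ✓ matches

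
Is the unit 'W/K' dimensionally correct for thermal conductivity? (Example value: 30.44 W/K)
No

thermal conductivity has SI base units: kg * m / (s^3 * K)
W/K does NOT reduce to kg * m / (s^3 * K); a valid unit for thermal conductivity would be e.g. W/(m·K).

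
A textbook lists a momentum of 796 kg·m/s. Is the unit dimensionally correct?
Yes

momentum has SI base units: kg * m / s
kg·m/s reduces to the same SI base units, so it is a valid unit for momentum.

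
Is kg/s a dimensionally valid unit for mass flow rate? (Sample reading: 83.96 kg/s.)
Yes

mass flow rate has SI base units: kg / s
kg/s reduces to the same SI base units, so it is a valid unit for mass flow rate.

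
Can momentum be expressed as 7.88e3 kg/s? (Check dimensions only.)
No

momentum has SI base units: kg * m / s
kg/s does NOT reduce to kg * m / s; a valid unit for momentum would be e.g. kg·m/s.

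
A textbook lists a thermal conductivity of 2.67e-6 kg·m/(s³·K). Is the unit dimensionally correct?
Yes

thermal conductivity has SI base units: kg * m / (s^3 * K)
kg·m/(s³·K) reduces to the same SI base units, so it is a valid unit for thermal conductivity.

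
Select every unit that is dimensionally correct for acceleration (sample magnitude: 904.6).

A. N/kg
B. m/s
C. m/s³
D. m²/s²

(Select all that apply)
A

acceleration has SI base units: m / s^2

Checking each option against m / s^2:
  A. N/kg: ✓ matches
  B. m/s: ✗ does not match
  C. m/s³: ✗ does not match
  D. m²/s²: ✗ does not match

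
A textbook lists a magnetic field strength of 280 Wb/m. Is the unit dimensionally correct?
No

magnetic field strength has SI base units: A / m
Wb/m does NOT reduce to A / m; a valid unit for magnetic field strength would be e.g. A/m.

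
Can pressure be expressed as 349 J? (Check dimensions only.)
No

pressure has SI base units: kg / (m * s^2)
J does NOT reduce to kg / (m * s^2); a valid unit for pressure would be e.g. Pa.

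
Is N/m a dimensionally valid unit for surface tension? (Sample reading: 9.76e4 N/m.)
Yes

surface tension has SI base units: kg / s^2
N/m reduces to the same SI base units, so it is a valid unit for surface tension.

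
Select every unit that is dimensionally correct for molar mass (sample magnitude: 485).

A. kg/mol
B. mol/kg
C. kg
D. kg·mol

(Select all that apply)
A

molar mass has SI base units: kg / mol

Checking each option against kg / mol:
  A. kg/mol: ✓ matches
  B. mol/kg: ✗ does not match
  C. kg: ✗ does not match
  D. kg·mol: ✗ does not match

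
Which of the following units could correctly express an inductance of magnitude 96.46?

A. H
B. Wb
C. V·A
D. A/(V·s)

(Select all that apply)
A

inductance has SI base units: kg * m^2 / (A^2 * s^2)

Checking each option against kg * m^2 / (A^2 * s^2):
  A. H: ✓ matches
  B. Wb: ✗ does not match
  C. V·A: ✗ does not match
  D. A/(V·s): ✗ does not match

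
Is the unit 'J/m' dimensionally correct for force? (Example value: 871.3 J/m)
Yes

force has SI base units: kg * m / s^2
J/m reduces to the same SI base units, so it is a valid unit for force.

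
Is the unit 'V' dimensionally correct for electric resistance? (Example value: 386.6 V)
No

electric resistance has SI base units: kg * m^2 / (A^2 * s^3)
V does NOT reduce to kg * m^2 / (A^2 * s^3); a valid unit for electric resistance would be e.g. Ω.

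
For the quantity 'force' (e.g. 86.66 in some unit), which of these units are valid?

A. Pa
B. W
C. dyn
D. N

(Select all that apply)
C, D

force has SI base units: kg * m / s^2

Checking each option against kg * m / s^2:
  A. Pa: ✗ does not match
  B. W: ✗ does not match
  C. dyn: ✓ matches
  D. N: ✓ matches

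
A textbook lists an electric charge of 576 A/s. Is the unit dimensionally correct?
No

electric charge has SI base units: A * s
A/s does NOT reduce to A * s; a valid unit for electric charge would be e.g. C.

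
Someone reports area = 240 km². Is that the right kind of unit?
Yes

area has SI base units: m^2
km² reduces to the same SI base units, so it is a valid unit for area.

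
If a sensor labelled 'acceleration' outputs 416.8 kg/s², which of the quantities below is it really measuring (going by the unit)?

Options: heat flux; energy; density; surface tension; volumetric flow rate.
surface tension

acceleration should have units dimensionally equivalent to m / s^2 (e.g. m/s²).
The given unit 'kg/s²' reduces to kg / s^2. Of the listed options, that is the dimensionality of surface tension.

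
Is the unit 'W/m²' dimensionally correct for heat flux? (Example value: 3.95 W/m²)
Yes

heat flux has SI base units: kg / s^3
W/m² reduces to the same SI base units, so it is a valid unit for heat flux.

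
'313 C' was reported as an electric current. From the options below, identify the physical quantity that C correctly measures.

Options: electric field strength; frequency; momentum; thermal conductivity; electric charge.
electric charge

electric current should have units dimensionally equivalent to A (e.g. A).
The given unit 'C' reduces to A * s. Of the listed options, that is the dimensionality of electric charge.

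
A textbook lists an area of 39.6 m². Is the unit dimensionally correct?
Yes

area has SI base units: m^2
m² reduces to the same SI base units, so it is a valid unit for area.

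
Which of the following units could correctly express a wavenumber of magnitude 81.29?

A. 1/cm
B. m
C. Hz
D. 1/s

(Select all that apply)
A

wavenumber has SI base units: 1 / m

Checking each option against 1 / m:
  A. 1/cm: ✓ matches
  B. m: ✗ does not match
  C. Hz: ✗ does not match
  D. 1/s: ✗ does not match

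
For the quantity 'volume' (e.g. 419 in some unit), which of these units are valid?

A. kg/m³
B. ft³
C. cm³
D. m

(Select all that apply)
B, C

volume has SI base units: m^3

Checking each option against m^3:
  A. kg/m³: ✗ does not match
  B. ft³: ✓ matches
  C. cm³: ✓ matches
  D. m: ✗ does not match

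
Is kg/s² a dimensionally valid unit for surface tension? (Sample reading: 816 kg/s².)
Yes

surface tension has SI base units: kg / s^2
kg/s² reduces to the same SI base units, so it is a valid unit for surface tension.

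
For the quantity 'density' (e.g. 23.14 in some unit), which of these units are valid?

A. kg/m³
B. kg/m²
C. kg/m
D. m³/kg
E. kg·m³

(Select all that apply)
A

density has SI base units: kg / m^3

Checking each option against kg / m^3:
  A. kg/m³: ✓ matches
  B. kg/m²: ✗ does not match
  C. kg/m: ✗ does not match
  D. m³/kg: ✗ does not match
  E. kg·m³: ✗ does not match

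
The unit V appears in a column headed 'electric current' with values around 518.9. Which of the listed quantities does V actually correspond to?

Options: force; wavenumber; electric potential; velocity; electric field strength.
electric potential

electric current should have units dimensionally equivalent to A (e.g. A).
The given unit 'V' reduces to kg * m^2 / (A * s^3). Of the listed options, that is the dimensionality of electric potential.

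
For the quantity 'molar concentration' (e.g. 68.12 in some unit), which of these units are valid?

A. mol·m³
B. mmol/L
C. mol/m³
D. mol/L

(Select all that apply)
B, C, D

molar concentration has SI base units: mol / m^3

Checking each option against mol / m^3:
  A. mol·m³: ✗ does not match
  B. mmol/L: ✓ matches
  C. mol/m³: ✓ matches
  D. mol/L: ✓ matches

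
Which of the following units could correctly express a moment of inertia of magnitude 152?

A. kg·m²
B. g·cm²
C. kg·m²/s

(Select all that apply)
A, B

moment of inertia has SI base units: kg * m^2

Checking each option against kg * m^2:
  A. kg·m²: ✓ matches
  B. g·cm²: ✓ matches
  C. kg·m²/s: ✗ does not match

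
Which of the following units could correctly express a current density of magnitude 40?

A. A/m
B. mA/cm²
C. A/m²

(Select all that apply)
B, C

current density has SI base units: A / m^2

Checking each option against A / m^2:
  A. A/m: ✗ does not match
  B. mA/cm²: ✓ matches
  C. A/m²: ✓ matches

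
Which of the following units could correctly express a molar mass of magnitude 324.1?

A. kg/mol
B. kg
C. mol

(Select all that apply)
A

molar mass has SI base units: kg / mol

Checking each option against kg / mol:
  A. kg/mol: ✓ matches
  B. kg: ✗ does not match
  C. mol: ✗ does not match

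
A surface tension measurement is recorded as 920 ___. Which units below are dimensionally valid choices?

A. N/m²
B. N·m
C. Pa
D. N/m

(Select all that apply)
D

surface tension has SI base units: kg / s^2

Checking each option against kg / s^2:
  A. N/m²: ✗ does not match
  B. N·m: ✗ does not match
  C. Pa: ✗ does not match
  D. N/m: ✓ matches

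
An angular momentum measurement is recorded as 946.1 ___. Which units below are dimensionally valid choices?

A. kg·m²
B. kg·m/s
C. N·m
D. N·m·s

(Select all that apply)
D

angular momentum has SI base units: kg * m^2 / s

Checking each option against kg * m^2 / s:
  A. kg·m²: ✗ does not match
  B. kg·m/s: ✗ does not match
  C. N·m: ✗ does not match
  D. N·m·s: ✓ matches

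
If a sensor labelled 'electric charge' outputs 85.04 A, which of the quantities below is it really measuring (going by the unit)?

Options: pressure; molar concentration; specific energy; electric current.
electric current

electric charge should have units dimensionally equivalent to A * s (e.g. C).
The given unit 'A' reduces to A. Of the listed options, that is the dimensionality of electric current.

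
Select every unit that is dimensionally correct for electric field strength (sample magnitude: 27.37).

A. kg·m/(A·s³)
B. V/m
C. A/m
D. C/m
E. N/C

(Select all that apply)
A, B, E

electric field strength has SI base units: kg * m / (A * s^3)

Checking each option against kg * m / (A * s^3):
  A. kg·m/(A·s³): ✓ matches
  B. V/m: ✓ matches
  C. A/m: ✗ does not match
  D. C/m: ✗ does not match
  E. N/C: ✓ matches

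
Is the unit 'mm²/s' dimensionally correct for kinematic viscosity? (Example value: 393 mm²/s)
Yes

kinematic viscosity has SI base units: m^2 / s
mm²/s reduces to the same SI base units, so it is a valid unit for kinematic viscosity.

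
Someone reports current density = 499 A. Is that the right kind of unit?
No

current density has SI base units: A / m^2
A does NOT reduce to A / m^2; a valid unit for current density would be e.g. A/m².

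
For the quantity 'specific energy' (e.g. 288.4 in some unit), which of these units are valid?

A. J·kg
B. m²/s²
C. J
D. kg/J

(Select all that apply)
B

specific energy has SI base units: m^2 / s^2

Checking each option against m^2 / s^2:
  A. J·kg: ✗ does not match
  B. m²/s²: ✓ matches
  C. J: ✗ does not match
  D. kg/J: ✗ does not match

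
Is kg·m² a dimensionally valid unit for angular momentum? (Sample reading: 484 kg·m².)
No

angular momentum has SI base units: kg * m^2 / s
kg·m² does NOT reduce to kg * m^2 / s; a valid unit for angular momentum would be e.g. kg·m²/s.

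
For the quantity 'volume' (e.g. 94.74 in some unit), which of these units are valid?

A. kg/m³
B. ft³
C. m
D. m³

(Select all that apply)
B, D

volume has SI base units: m^3

Checking each option against m^3:
  A. kg/m³: ✗ does not match
  B. ft³: ✓ matches
  C. m: ✗ does not match
  D. m³: ✓ matches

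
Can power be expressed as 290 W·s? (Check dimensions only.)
No

power has SI base units: kg * m^2 / s^3
W·s does NOT reduce to kg * m^2 / s^3; a valid unit for power would be e.g. W.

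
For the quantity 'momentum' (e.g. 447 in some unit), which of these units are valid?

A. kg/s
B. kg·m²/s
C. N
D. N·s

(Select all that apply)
D

momentum has SI base units: kg * m / s

Checking each option against kg * m / s:
  A. kg/s: ✗ does not match
  B. kg·m²/s: ✗ does not match
  C. N: ✗ does not match
  D. N·s: ✓ matches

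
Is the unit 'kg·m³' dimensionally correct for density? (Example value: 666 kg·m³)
No

density has SI base units: kg / m^3
kg·m³ does NOT reduce to kg / m^3; a valid unit for density would be e.g. kg/m³.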